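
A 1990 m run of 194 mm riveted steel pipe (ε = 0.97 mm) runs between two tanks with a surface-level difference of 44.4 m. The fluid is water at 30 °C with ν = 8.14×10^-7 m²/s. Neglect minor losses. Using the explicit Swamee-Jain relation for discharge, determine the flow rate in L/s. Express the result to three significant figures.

Swamee-Jain (Type II): Q = -0.965·√(gD⁵h_f/L)·ln[ε/(3.7D) + √(3.17ν²L/(gD³h_f))]
√(gD⁵h_f/L) = √(9.81·0.194⁵·44.4/1990) = 0.007755
ε/(3.7D) = 0.00135; √(3.17ν²L/(gD³h_f)) = 3.63×10^-5
Q = -0.965·0.007755·ln(0.001388) = 0.04925 m³/s
Check: V = 1.67 m/s, Re = 3.97×10^5, f = 0.03072, h_f = 44.6 m ≈ 44.4 m ✓

Q ≈ 49.2 L/s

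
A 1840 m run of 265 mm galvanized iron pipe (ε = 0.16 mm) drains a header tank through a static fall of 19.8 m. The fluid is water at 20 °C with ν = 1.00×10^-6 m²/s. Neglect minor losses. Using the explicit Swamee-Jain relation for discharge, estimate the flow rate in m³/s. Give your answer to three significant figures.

Q ≈ 0.0963 m³/s

Swamee-Jain (Type II): Q = -0.965·√(gD⁵h_f/L)·ln[ε/(3.7D) + √(3.17ν²L/(gD³h_f))]
√(gD⁵h_f/L) = √(9.81·0.265⁵·19.8/1840) = 0.01175
ε/(3.7D) = 1.63×10^-4; √(3.17ν²L/(gD³h_f)) = 4.02×10^-5
Q = -0.965·0.01175·ln(2.034×10^-4) = 0.09635 m³/s
Check: V = 1.75 m/s, Re = 4.63×10^5, f = 0.01846, h_f = 19.9 m ≈ 19.8 m ✓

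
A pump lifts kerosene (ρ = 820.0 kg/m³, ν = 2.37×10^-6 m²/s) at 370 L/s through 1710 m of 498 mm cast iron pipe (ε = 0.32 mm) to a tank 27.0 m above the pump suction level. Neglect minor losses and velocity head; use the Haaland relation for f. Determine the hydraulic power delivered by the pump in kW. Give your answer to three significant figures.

V = 4Q/(πD²) = 1.900 m/s; Re = 3.99×10^5; ε/D = 6.43×10^-4; f = 0.01859
h_f = f(L/D)V²/2g = 11.74 m
Total head H = z + h_f = 27.0 + 11.74 = 38.74 m
P_hyd = ρgQH = 820.0·9.81·0.370·38.74 = 115.3 kW

P_hyd ≈ 115 kW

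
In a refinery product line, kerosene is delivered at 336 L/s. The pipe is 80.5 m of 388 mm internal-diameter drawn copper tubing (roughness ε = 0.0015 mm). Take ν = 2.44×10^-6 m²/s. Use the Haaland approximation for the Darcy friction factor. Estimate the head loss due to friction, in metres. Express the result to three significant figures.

h_f ≈ 1.14 m

V = 4Q/(πD²) = 4·0.336/(π·0.388²) = 2.842 m/s
Re = VD/ν = 2.842·0.388/2.44×10^-6 = 4.52×10^5 → turbulent
ε/D = 0.0015/388 = 3.87×10^-6
Haaland: f = 0.01334
h_f = f(L/D)V²/(2g) = 0.01334·(80.5/0.388)·2.842²/(2·9.81) = 1.139 m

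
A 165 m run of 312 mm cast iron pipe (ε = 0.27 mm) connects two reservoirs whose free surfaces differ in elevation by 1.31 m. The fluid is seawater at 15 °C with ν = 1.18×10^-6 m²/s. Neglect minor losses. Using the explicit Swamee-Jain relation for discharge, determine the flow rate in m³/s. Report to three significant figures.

Swamee-Jain (Type II): Q = -0.965·√(gD⁵h_f/L)·ln[ε/(3.7D) + √(3.17ν²L/(gD³h_f))]
√(gD⁵h_f/L) = √(9.81·0.312⁵·1.31/165) = 0.01517
ε/(3.7D) = 2.34×10^-4; √(3.17ν²L/(gD³h_f)) = 4.32×10^-5
Q = -0.965·0.01517·ln(2.771×10^-4) = 0.1199 m³/s
Check: V = 1.57 m/s, Re = 4.15×10^5, f = 0.01988, h_f = 1.32 m ≈ 1.31 m ✓

Q ≈ 0.120 m³/s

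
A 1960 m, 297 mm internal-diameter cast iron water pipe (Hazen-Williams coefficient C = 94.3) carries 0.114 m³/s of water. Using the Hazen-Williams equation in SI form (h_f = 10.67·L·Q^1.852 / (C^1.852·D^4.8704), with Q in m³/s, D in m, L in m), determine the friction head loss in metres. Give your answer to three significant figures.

h_f ≈ 30.5 m

h_f = 10.67·1960·0.114^1.852 / (94.3^1.852·0.297^4.8704) = 30.54 m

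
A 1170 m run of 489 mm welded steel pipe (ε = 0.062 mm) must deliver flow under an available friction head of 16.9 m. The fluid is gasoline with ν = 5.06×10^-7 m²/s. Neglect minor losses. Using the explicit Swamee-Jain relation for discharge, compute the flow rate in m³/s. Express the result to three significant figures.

Swamee-Jain (Type II): Q = -0.965·√(gD⁵h_f/L)·ln[ε/(3.7D) + √(3.17ν²L/(gD³h_f))]
√(gD⁵h_f/L) = √(9.81·0.489⁵·16.9/1170) = 0.06294
ε/(3.7D) = 3.43×10^-5; √(3.17ν²L/(gD³h_f)) = 7.00×10^-6
Q = -0.965·0.06294·ln(4.127×10^-5) = 0.6132 m³/s
Check: V = 3.27 m/s, Re = 3.16×10^6, f = 0.01307, h_f = 17.0 m ≈ 16.9 m ✓

Q ≈ 0.613 m³/s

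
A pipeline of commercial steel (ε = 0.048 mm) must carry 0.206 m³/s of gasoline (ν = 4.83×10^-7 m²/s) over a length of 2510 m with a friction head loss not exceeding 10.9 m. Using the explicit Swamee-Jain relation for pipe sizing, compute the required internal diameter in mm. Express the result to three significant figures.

Swamee-Jain (Type III): D = 0.66·[ε^1.25·(LQ²/(gh_f))^4.75 + ν·Q^9.4·(L/(gh_f))^5.2]^0.04
LQ²/(gh_f) = 0.9961; L/(gh_f) = 23.47
Term 1 = ε^1.25·(…)^4.75 = 3.92×10^-6; Term 2 = ν·Q^9.4·(…)^5.2 = 2.30×10^-6
D = 0.66·(3.92×10^-6 + 2.30×10^-6)^0.04 = 0.4086 m = 409 mm
Check: V = 1.57 m/s, Re = 1.33×10^6, f = 0.01348, h_f = 10.4 m ≈ 10.9 m ✓

D ≈ 409 mm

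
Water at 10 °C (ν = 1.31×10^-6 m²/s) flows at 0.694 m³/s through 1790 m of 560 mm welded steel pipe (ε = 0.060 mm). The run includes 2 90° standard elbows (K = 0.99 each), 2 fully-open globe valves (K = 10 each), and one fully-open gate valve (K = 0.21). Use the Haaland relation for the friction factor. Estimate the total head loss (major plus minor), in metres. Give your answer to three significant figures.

H_L ≈ 26.1 m

V = 4Q/(πD²) = 2.818 m/s; V²/2g = 0.4047 m
Re = 1.20×10^6, ε/D = 1.07×10^-4 → f = 0.01325 (Haaland)
Major: h_f = f(L/D)·V²/2g = 0.01325·3196·0.4047 = 17.14 m
Minor: ΣK = 22.2; h_m = ΣK·V²/2g = 8.979 m
Total H_L = 17.14 + 8.979 = 26.11 m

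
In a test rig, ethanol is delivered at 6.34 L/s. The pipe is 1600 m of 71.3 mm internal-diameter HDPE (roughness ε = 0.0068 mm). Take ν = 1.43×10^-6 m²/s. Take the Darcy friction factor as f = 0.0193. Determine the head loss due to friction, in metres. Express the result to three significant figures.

h_f ≈ 55.7 m

V = 4Q/(πD²) = 4·0.00634/(π·0.0713²) = 1.588 m/s
h_f = f(L/D)V²/(2g) = 0.01930·(1600/0.0713)·1.588²/(2·9.81) = 55.66 m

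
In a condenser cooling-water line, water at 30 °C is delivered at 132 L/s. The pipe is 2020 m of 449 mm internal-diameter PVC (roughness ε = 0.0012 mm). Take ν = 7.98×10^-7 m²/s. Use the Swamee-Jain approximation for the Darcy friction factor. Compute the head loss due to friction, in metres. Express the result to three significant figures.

h_f ≈ 2.12 m

V = 4Q/(πD²) = 4·0.132/(π·0.449²) = 0.8337 m/s
Re = VD/ν = 0.8337·0.449/7.98×10^-7 = 4.69×10^5 → turbulent
ε/D = 0.0012/449 = 2.67×10^-6
Swamee-Jain: f = 0.01328
h_f = f(L/D)V²/(2g) = 0.01328·(2020/0.449)·0.8337²/(2·9.81) = 2.117 m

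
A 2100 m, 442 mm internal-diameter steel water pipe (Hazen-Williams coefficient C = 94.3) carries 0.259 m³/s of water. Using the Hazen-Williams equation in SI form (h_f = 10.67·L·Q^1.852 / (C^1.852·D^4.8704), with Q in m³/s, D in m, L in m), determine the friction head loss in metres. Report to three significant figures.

h_f ≈ 21.6 m

h_f = 10.67·2100·0.259^1.852 / (94.3^1.852·0.442^4.8704) = 21.58 m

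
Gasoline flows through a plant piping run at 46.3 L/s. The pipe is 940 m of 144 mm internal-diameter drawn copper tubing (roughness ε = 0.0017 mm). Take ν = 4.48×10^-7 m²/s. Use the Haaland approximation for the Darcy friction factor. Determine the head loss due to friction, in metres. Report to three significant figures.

V = 4Q/(πD²) = 4·0.0463/(π·0.144²) = 2.843 m/s
Re = VD/ν = 2.843·0.144/4.48×10^-7 = 9.14×10^5 → turbulent
ε/D = 0.0017/144 = 1.18×10^-5
Haaland: f = 0.01197
h_f = f(L/D)V²/(2g) = 0.01197·(940/0.144)·2.843²/(2·9.81) = 32.18 m

h_f ≈ 32.2 m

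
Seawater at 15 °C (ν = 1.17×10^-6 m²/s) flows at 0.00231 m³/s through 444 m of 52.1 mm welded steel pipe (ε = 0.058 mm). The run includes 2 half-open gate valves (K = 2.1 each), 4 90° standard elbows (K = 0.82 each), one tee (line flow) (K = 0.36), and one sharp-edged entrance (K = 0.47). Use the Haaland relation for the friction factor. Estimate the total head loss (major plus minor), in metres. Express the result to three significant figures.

H_L ≈ 12.8 m

V = 4Q/(πD²) = 1.084 m/s; V²/2g = 0.05984 m
Re = 4.83×10^4, ε/D = 0.00111 → f = 0.02415 (Haaland)
Major: h_f = f(L/D)·V²/2g = 0.02415·8522·0.05984 = 12.32 m
Minor: ΣK = 8.31; h_m = ΣK·V²/2g = 0.4973 m
Total H_L = 12.32 + 0.4973 = 12.82 m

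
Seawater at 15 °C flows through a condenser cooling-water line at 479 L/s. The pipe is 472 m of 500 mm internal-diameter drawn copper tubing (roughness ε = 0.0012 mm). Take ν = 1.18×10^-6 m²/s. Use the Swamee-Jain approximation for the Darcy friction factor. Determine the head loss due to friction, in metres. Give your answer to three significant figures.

V = 4Q/(πD²) = 4·0.479/(π·0.500²) = 2.440 m/s
Re = VD/ν = 2.440·0.500/1.18×10^-6 = 1.03×10^6 → turbulent
ε/D = 0.0012/500 = 2.40×10^-6
Swamee-Jain: f = 0.01160
h_f = f(L/D)V²/(2g) = 0.01160·(472/0.500)·2.440²/(2·9.81) = 3.323 m

h_f ≈ 3.32 m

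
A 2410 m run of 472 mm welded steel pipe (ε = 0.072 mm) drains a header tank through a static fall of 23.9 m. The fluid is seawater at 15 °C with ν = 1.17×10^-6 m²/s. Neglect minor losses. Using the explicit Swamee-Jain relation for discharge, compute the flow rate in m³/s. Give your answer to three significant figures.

Swamee-Jain (Type II): Q = -0.965·√(gD⁵h_f/L)·ln[ε/(3.7D) + √(3.17ν²L/(gD³h_f))]
√(gD⁵h_f/L) = √(9.81·0.472⁵·23.9/2410) = 0.04774
ε/(3.7D) = 4.12×10^-5; √(3.17ν²L/(gD³h_f)) = 2.06×10^-5
Q = -0.965·0.04774·ln(6.182×10^-5) = 0.4465 m³/s
Check: V = 2.55 m/s, Re = 1.03×10^6, f = 0.01419, h_f = 24.0 m ≈ 23.9 m ✓

Q ≈ 0.446 m³/s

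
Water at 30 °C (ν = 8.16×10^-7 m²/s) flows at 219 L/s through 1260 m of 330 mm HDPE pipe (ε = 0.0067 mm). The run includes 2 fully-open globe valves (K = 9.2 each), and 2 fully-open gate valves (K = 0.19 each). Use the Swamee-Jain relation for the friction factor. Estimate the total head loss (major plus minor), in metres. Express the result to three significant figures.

V = 4Q/(πD²) = 2.561 m/s; V²/2g = 0.3342 m
Re = 1.04×10^6, ε/D = 2.03×10^-5 → f = 0.01203 (Swamee-Jain)
Major: h_f = f(L/D)·V²/2g = 0.01203·3818·0.3342 = 15.35 m
Minor: ΣK = 18.8; h_m = ΣK·V²/2g = 6.276 m
Total H_L = 15.35 + 6.276 = 21.62 m

H_L ≈ 21.6 m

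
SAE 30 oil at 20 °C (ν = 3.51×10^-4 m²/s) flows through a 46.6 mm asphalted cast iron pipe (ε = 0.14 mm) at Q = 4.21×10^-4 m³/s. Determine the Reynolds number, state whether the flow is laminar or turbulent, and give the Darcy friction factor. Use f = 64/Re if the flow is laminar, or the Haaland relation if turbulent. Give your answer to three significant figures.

V = 4Q/(πD²) = 0.2468 m/s
Re = VD/ν = 0.2468·0.0466/3.51×10^-4 = 32.8
Re < 2300 → laminar → f = 64/Re = 1.953

Re ≈ 32.8; laminar; f = 64/Re ≈ 1.95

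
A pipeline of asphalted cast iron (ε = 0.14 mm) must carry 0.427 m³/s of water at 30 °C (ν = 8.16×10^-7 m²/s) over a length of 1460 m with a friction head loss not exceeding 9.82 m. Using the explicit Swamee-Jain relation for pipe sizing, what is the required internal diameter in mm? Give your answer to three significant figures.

Swamee-Jain (Type III): D = 0.66·[ε^1.25·(LQ²/(gh_f))^4.75 + ν·Q^9.4·(L/(gh_f))^5.2]^0.04
LQ²/(gh_f) = 2.763; L/(gh_f) = 15.16
Term 1 = ε^1.25·(…)^4.75 = 0.00190; Term 2 = ν·Q^9.4·(…)^5.2 = 3.77×10^-4
D = 0.66·(0.00190 + 3.77×10^-4)^0.04 = 0.5174 m = 517 mm
Check: V = 2.03 m/s, Re = 1.29×10^6, f = 0.01532, h_f = 9.08 m ≈ 9.82 m ✓

D ≈ 517 mm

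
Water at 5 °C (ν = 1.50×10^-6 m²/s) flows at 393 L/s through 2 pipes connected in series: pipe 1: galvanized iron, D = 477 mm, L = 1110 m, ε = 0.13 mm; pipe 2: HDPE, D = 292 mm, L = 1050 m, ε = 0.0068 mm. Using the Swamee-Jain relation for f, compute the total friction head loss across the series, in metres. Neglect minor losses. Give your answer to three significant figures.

Pipe 1: V = 2.199 m/s, Re = 6.99×10^5, ε/D = 2.73×10^-4, f = 0.01580, h_1 = f(L/D)V²/2g = 9.062 m
Pipe 2: V = 5.869 m/s, Re = 1.14×10^6, ε/D = 2.33×10^-5, f = 0.01194, h_2 = f(L/D)V²/2g = 75.37 m
Series → Q common, losses add: H = Σh = 84.43 m

H ≈ 84.4 m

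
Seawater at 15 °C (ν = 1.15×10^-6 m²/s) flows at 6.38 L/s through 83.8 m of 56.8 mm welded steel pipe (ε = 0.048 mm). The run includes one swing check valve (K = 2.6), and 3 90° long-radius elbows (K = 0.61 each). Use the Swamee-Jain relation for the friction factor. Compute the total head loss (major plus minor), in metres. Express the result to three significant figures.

H_L ≈ 11.6 m

V = 4Q/(πD²) = 2.518 m/s; V²/2g = 0.3231 m
Re = 1.24×10^5, ε/D = 8.45×10^-4 → f = 0.02134 (Swamee-Jain)
Major: h_f = f(L/D)·V²/2g = 0.02134·1475·0.3231 = 10.17 m
Minor: ΣK = 4.43; h_m = ΣK·V²/2g = 1.431 m
Total H_L = 10.17 + 1.431 = 11.60 m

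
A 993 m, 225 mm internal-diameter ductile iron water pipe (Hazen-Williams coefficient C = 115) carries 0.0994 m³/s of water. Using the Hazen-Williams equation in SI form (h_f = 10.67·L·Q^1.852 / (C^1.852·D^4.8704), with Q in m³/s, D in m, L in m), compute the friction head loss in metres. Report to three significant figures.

h_f ≈ 32.1 m

h_f = 10.67·993·0.0994^1.852 / (115^1.852·0.225^4.8704) = 32.14 m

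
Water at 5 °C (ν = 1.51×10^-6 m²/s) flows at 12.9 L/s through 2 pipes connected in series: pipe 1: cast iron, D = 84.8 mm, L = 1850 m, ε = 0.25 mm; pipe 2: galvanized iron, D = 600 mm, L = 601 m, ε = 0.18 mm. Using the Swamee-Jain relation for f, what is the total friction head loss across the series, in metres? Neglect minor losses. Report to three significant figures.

H ≈ 158 m

Pipe 1: V = 2.284 m/s, Re = 1.28×10^5, ε/D = 0.00295, f = 0.02730, h_1 = f(L/D)V²/2g = 158.4 m
Pipe 2: V = 0.04562 m/s, Re = 1.81×10^4, ε/D = 3.00×10^-4, f = 0.02716, h_2 = f(L/D)V²/2g = 0.002887 m
Series → Q common, losses add: H = Σh = 158.4 m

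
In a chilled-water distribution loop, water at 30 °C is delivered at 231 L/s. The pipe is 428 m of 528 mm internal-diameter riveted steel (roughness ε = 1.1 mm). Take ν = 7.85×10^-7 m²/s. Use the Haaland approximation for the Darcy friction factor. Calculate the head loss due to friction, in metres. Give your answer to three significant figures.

V = 4Q/(πD²) = 4·0.231/(π·0.528²) = 1.055 m/s
Re = VD/ν = 1.055·0.528/7.85×10^-7 = 7.10×10^5 → turbulent
ε/D = 1.1/528 = 0.00208
Haaland: f = 0.02395
h_f = f(L/D)V²/(2g) = 0.02395·(428/0.528)·1.055²/(2·9.81) = 1.101 m

h_f ≈ 1.10 m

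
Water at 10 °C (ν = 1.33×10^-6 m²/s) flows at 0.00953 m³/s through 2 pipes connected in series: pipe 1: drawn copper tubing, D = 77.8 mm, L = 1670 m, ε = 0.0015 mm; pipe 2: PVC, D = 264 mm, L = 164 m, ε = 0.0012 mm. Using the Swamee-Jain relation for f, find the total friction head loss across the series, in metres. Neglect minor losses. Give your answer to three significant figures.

Pipe 1: V = 2.005 m/s, Re = 1.17×10^5, ε/D = 1.93×10^-5, f = 0.01741, h_1 = f(L/D)V²/2g = 76.55 m
Pipe 2: V = 0.1741 m/s, Re = 3.46×10^4, ε/D = 4.55×10^-6, f = 0.02262, h_2 = f(L/D)V²/2g = 0.02171 m
Series → Q common, losses add: H = Σh = 76.58 m

H ≈ 76.6 m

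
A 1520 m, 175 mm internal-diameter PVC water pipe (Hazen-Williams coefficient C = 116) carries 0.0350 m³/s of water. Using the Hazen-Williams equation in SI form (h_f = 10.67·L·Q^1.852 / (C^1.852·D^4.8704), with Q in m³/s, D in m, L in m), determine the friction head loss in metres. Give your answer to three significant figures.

h_f = 10.67·1520·0.0350^1.852 / (116^1.852·0.175^4.8704) = 23.82 m

h_f ≈ 23.8 m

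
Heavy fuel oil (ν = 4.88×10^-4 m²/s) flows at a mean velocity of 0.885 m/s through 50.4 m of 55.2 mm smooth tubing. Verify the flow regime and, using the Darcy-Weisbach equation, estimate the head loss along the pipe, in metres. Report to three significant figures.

Re = VD/ν = 0.885·0.05520/4.88×10^-4 = 100 → laminar (Re < 2300)
f = 64/Re = 0.6393
h_f = f(L/D)V²/(2g) = 0.6393·(50.4/0.05520)·0.885²/(2·9.81) = 23.30 m

h_f ≈ 23.3 m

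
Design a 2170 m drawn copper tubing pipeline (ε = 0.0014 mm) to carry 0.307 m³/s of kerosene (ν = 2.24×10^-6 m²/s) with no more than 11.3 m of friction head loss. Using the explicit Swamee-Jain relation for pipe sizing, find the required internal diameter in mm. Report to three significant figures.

Swamee-Jain (Type III): D = 0.66·[ε^1.25·(LQ²/(gh_f))^4.75 + ν·Q^9.4·(L/(gh_f))^5.2]^0.04
LQ²/(gh_f) = 1.845; L/(gh_f) = 19.58
Term 1 = ε^1.25·(…)^4.75 = 8.83×10^-7; Term 2 = ν·Q^9.4·(…)^5.2 = 1.76×10^-4
D = 0.66·(8.83×10^-7 + 1.76×10^-4)^0.04 = 0.4672 m = 467 mm
Check: V = 1.79 m/s, Re = 3.74×10^5, f = 0.01384, h_f = 10.5 m ≈ 11.3 m ✓

D ≈ 467 mm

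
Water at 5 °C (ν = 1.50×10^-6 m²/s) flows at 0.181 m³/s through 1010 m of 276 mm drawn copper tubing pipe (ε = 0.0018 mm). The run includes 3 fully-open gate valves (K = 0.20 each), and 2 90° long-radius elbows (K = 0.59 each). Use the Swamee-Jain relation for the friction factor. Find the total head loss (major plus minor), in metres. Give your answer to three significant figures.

V = 4Q/(πD²) = 3.025 m/s; V²/2g = 0.4665 m
Re = 5.57×10^5, ε/D = 6.52×10^-6 → f = 0.01296 (Swamee-Jain)
Major: h_f = f(L/D)·V²/2g = 0.01296·3659·0.4665 = 22.12 m
Minor: ΣK = 1.78; h_m = ΣK·V²/2g = 0.8304 m
Total H_L = 22.12 + 0.8304 = 22.95 m

H_L ≈ 22.9 m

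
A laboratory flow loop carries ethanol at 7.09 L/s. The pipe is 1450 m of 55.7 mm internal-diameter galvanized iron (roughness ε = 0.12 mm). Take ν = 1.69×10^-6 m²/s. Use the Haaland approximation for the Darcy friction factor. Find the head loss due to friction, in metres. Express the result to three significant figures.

h_f ≈ 286 m

V = 4Q/(πD²) = 4·0.00709/(π·0.0557²) = 2.910 m/s
Re = VD/ν = 2.910·0.0557/1.69×10^-6 = 9.59×10^4 → turbulent
ε/D = 0.12/55.7 = 0.00215
Haaland: f = 0.02544
h_f = f(L/D)V²/(2g) = 0.02544·(1450/0.0557)·2.910²/(2·9.81) = 285.7 m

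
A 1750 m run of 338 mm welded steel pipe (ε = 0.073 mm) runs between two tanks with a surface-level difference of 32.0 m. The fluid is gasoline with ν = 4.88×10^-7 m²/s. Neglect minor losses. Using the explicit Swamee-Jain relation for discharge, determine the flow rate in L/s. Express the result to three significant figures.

Q ≈ 260 L/s

Swamee-Jain (Type II): Q = -0.965·√(gD⁵h_f/L)·ln[ε/(3.7D) + √(3.17ν²L/(gD³h_f))]
√(gD⁵h_f/L) = √(9.81·0.338⁵·32.0/1750) = 0.02813
ε/(3.7D) = 5.84×10^-5; √(3.17ν²L/(gD³h_f)) = 1.04×10^-5
Q = -0.965·0.02813·ln(6.881×10^-5) = 0.2602 m³/s
Check: V = 2.90 m/s, Re = 2.01×10^6, f = 0.01451, h_f = 32.2 m ≈ 32.0 m ✓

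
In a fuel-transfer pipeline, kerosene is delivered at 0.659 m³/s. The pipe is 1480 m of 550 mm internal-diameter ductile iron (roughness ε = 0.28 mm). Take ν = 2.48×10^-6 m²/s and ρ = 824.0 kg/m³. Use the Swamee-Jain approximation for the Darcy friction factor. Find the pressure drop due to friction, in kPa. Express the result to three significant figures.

V = 4Q/(πD²) = 4·0.659/(π·0.550²) = 2.774 m/s
Re = VD/ν = 2.774·0.550/2.48×10^-6 = 6.15×10^5 → turbulent
ε/D = 0.28/550 = 5.09×10^-4
Swamee-Jain: f = 0.01766
h_f = f(L/D)V²/(2g) = 0.01766·(1480/0.550)·2.774²/(2·9.81) = 18.64 m
Δp = ρg·h_f = 824.0·9.81·18.64 = 150.7 kPa

Δp ≈ 151 kPa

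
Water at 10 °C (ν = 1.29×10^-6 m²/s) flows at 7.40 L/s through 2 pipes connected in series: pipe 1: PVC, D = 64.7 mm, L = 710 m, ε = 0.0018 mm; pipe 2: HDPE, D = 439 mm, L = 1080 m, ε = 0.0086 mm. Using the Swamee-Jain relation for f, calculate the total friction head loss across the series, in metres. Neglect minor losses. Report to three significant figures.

H ≈ 49.9 m

Pipe 1: V = 2.251 m/s, Re = 1.13×10^5, ε/D = 2.78×10^-5, f = 0.01760, h_1 = f(L/D)V²/2g = 49.87 m
Pipe 2: V = 0.04889 m/s, Re = 1.66×10^4, ε/D = 1.96×10^-5, f = 0.02710, h_2 = f(L/D)V²/2g = 0.008120 m
Series → Q common, losses add: H = Σh = 49.88 m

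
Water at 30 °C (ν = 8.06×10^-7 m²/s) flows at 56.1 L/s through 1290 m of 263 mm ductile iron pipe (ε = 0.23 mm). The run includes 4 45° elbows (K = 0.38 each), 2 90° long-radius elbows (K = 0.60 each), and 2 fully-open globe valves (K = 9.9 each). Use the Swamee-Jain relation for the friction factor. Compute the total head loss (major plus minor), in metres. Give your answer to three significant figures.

V = 4Q/(πD²) = 1.033 m/s; V²/2g = 0.05435 m
Re = 3.37×10^5, ε/D = 8.75×10^-4 → f = 0.02010 (Swamee-Jain)
Major: h_f = f(L/D)·V²/2g = 0.02010·4905·0.05435 = 5.358 m
Minor: ΣK = 22.5; h_m = ΣK·V²/2g = 1.224 m
Total H_L = 5.358 + 1.224 = 6.582 m

H_L ≈ 6.58 m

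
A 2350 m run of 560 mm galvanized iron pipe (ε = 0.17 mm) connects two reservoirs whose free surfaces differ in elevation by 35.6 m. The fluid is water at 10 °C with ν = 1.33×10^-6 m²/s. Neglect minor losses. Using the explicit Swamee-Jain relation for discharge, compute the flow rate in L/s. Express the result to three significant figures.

Q ≈ 807 L/s

Swamee-Jain (Type II): Q = -0.965·√(gD⁵h_f/L)·ln[ε/(3.7D) + √(3.17ν²L/(gD³h_f))]
√(gD⁵h_f/L) = √(9.81·0.560⁵·35.6/2350) = 0.09047
ε/(3.7D) = 8.20×10^-5; √(3.17ν²L/(gD³h_f)) = 1.47×10^-5
Q = -0.965·0.09047·ln(9.670×10^-5) = 0.8070 m³/s
Check: V = 3.28 m/s, Re = 1.38×10^6, f = 0.01560, h_f = 35.8 m ≈ 35.6 m ✓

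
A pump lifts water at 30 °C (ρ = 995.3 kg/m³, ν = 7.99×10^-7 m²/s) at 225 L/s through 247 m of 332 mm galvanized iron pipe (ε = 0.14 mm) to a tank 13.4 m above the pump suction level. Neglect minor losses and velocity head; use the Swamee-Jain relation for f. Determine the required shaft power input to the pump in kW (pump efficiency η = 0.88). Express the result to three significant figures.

V = 4Q/(πD²) = 2.599 m/s; Re = 1.08×10^6; ε/D = 4.22×10^-4; f = 0.01670
h_f = f(L/D)V²/2g = 4.279 m
Total head H = z + h_f = 13.4 + 4.279 = 17.68 m
P_hyd = ρgQH = 995.3·9.81·0.225·17.68 = 38.84 kW
P_shaft = P_hyd/η = 38.84/0.88 = 44.13 kW

P_shaft ≈ 44.1 kW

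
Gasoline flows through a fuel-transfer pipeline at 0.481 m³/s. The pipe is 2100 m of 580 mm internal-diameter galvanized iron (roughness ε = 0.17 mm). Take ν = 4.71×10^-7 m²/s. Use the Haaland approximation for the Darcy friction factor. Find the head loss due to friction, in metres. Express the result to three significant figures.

h_f ≈ 9.29 m

V = 4Q/(πD²) = 4·0.481/(π·0.580²) = 1.821 m/s
Re = VD/ν = 1.821·0.580/4.71×10^-7 = 2.24×10^6 → turbulent
ε/D = 0.17/580 = 2.93×10^-4
Haaland: f = 0.01519
h_f = f(L/D)V²/(2g) = 0.01519·(2100/0.580)·1.821²/(2·9.81) = 9.293 m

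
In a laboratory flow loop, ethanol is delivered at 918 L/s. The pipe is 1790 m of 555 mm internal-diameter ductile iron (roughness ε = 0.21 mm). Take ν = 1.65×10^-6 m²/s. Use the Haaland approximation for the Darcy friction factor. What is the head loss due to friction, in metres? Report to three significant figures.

h_f ≈ 38.2 m

V = 4Q/(πD²) = 4·0.918/(π·0.555²) = 3.795 m/s
Re = VD/ν = 3.795·0.555/1.65×10^-6 = 1.28×10^6 → turbulent
ε/D = 0.21/555 = 3.78×10^-4
Haaland: f = 0.01616
h_f = f(L/D)V²/(2g) = 0.01616·(1790/0.555)·3.795²/(2·9.81) = 38.25 m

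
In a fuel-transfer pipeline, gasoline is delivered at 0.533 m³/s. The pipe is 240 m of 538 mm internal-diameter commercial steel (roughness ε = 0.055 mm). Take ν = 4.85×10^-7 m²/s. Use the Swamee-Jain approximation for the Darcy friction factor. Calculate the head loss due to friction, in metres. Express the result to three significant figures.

h_f ≈ 1.59 m

V = 4Q/(πD²) = 4·0.533/(π·0.538²) = 2.345 m/s
Re = VD/ν = 2.345·0.538/4.85×10^-7 = 2.60×10^6 → turbulent
ε/D = 0.055/538 = 1.02×10^-4
Swamee-Jain: f = 0.01275
h_f = f(L/D)V²/(2g) = 0.01275·(240/0.538)·2.345²/(2·9.81) = 1.593 m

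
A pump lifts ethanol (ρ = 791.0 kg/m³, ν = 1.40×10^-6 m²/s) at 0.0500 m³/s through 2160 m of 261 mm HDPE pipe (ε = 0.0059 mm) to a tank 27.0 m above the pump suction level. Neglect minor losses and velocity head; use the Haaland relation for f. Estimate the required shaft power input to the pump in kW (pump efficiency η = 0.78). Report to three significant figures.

V = 4Q/(πD²) = 0.9345 m/s; Re = 1.74×10^5; ε/D = 2.26×10^-5; f = 0.01605
h_f = f(L/D)V²/2g = 5.914 m
Total head H = z + h_f = 27.0 + 5.914 = 32.91 m
P_hyd = ρgQH = 791.0·9.81·0.0500·32.91 = 12.77 kW
P_shaft = P_hyd/η = 12.77/0.78 = 16.37 kW

P_shaft ≈ 16.4 kW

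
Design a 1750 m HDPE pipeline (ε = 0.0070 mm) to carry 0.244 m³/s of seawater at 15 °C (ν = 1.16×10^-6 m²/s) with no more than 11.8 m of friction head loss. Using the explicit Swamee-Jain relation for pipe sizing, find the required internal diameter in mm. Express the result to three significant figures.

D ≈ 397 mm

Swamee-Jain (Type III): D = 0.66·[ε^1.25·(LQ²/(gh_f))^4.75 + ν·Q^9.4·(L/(gh_f))^5.2]^0.04
LQ²/(gh_f) = 0.9001; L/(gh_f) = 15.12
Term 1 = ε^1.25·(…)^4.75 = 2.18×10^-7; Term 2 = ν·Q^9.4·(…)^5.2 = 2.75×10^-6
D = 0.66·(2.18×10^-7 + 2.75×10^-6)^0.04 = 0.3967 m = 397 mm
Check: V = 1.97 m/s, Re = 6.75×10^5, f = 0.01275, h_f = 11.2 m ≈ 11.8 m ✓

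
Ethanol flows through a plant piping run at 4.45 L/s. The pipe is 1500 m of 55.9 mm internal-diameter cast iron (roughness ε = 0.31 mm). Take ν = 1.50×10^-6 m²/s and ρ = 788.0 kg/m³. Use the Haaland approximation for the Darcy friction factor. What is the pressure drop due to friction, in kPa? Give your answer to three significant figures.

V = 4Q/(πD²) = 4·0.00445/(π·0.0559²) = 1.813 m/s
Re = VD/ν = 1.813·0.0559/1.50×10^-6 = 6.76×10^4 → turbulent
ε/D = 0.31/55.9 = 0.00555
Haaland: f = 0.03257
h_f = f(L/D)V²/(2g) = 0.03257·(1500/0.0559)·1.813²/(2·9.81) = 146.5 m
Δp = ρg·h_f = 788.0·9.81·146.5 = 1132 kPa

Δp ≈ 1130 kPa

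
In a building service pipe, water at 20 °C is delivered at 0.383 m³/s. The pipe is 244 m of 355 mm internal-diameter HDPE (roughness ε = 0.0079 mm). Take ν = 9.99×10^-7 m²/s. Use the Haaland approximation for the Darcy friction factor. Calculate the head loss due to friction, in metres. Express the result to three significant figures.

h_f ≈ 6.04 m

V = 4Q/(πD²) = 4·0.383/(π·0.355²) = 3.869 m/s
Re = VD/ν = 3.869·0.355/9.99×10^-7 = 1.38×10^6 → turbulent
ε/D = 0.0079/355 = 2.23×10^-5
Haaland: f = 0.01151
h_f = f(L/D)V²/(2g) = 0.01151·(244/0.355)·3.869²/(2·9.81) = 6.036 m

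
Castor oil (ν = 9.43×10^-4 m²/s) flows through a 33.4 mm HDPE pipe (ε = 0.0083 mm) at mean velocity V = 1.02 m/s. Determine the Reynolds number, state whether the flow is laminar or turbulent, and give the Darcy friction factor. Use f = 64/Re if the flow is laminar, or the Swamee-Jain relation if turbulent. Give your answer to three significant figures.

Re ≈ 36.1; laminar; f = 64/Re ≈ 1.77

Re = VD/ν = 1.020·0.0334/9.43×10^-4 = 36.1
Re < 2300 → laminar → f = 64/Re = 1.772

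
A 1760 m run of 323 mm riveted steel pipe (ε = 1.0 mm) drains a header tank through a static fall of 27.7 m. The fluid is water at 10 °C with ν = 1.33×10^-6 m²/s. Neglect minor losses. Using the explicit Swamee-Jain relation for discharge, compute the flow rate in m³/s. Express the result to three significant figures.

Swamee-Jain (Type II): Q = -0.965·√(gD⁵h_f/L)·ln[ε/(3.7D) + √(3.17ν²L/(gD³h_f))]
√(gD⁵h_f/L) = √(9.81·0.323⁵·27.7/1760) = 0.02330
ε/(3.7D) = 8.37×10^-4; √(3.17ν²L/(gD³h_f)) = 3.28×10^-5
Q = -0.965·0.02330·ln(8.696×10^-4) = 0.1584 m³/s
Check: V = 1.93 m/s, Re = 4.70×10^5, f = 0.02679, h_f = 27.8 m ≈ 27.7 m ✓

Q ≈ 0.158 m³/s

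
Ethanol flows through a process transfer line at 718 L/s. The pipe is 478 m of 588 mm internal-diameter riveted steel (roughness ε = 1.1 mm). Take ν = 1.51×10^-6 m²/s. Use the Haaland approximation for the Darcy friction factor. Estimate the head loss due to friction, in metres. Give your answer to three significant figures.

V = 4Q/(πD²) = 4·0.718/(π·0.588²) = 2.644 m/s
Re = VD/ν = 2.644·0.588/1.51×10^-6 = 1.03×10^6 → turbulent
ε/D = 1.1/588 = 0.00187
Haaland: f = 0.02322
h_f = f(L/D)V²/(2g) = 0.02322·(478/0.588)·2.644²/(2·9.81) = 6.727 m

h_f ≈ 6.73 m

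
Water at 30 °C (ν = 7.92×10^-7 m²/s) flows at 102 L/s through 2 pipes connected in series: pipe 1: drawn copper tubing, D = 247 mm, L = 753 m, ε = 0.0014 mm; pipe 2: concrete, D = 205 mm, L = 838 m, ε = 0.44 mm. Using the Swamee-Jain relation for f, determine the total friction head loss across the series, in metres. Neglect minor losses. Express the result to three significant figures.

Pipe 1: V = 2.129 m/s, Re = 6.64×10^5, ε/D = 5.67×10^-6, f = 0.01256, h_1 = f(L/D)V²/2g = 8.844 m
Pipe 2: V = 3.090 m/s, Re = 8.00×10^5, ε/D = 0.00215, f = 0.02417, h_2 = f(L/D)V²/2g = 48.09 m
Series → Q common, losses add: H = Σh = 56.94 m

H ≈ 56.9 m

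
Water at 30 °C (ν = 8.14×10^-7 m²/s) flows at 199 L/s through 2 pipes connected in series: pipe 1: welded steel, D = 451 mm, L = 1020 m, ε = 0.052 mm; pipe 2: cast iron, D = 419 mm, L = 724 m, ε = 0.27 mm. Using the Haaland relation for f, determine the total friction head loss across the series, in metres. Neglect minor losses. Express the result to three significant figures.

H ≈ 5.84 m

Pipe 1: V = 1.246 m/s, Re = 6.90×10^5, ε/D = 1.15×10^-4, f = 0.01397, h_1 = f(L/D)V²/2g = 2.499 m
Pipe 2: V = 1.443 m/s, Re = 7.43×10^5, ε/D = 6.44×10^-4, f = 0.01822, h_2 = f(L/D)V²/2g = 3.341 m
Series → Q common, losses add: H = Σh = 5.841 m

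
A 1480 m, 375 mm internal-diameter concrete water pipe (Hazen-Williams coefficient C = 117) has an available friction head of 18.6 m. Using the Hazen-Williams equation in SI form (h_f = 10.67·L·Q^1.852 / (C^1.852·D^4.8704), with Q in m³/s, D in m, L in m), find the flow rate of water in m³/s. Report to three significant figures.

Q ≈ 0.233 m³/s

Rearranging: Q = [h_f·C^1.852·D^4.8704 / (10.67·L)]^(1/1.852)
Q = [18.6·117^1.852·0.375^4.8704 / (10.67·1480)]^0.540 = 0.2325 m³/s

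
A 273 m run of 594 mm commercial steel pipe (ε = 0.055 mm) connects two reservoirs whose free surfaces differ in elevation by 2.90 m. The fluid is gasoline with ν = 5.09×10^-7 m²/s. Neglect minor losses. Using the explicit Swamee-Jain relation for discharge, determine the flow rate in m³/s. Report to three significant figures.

Swamee-Jain (Type II): Q = -0.965·√(gD⁵h_f/L)·ln[ε/(3.7D) + √(3.17ν²L/(gD³h_f))]
√(gD⁵h_f/L) = √(9.81·0.594⁵·2.90/273) = 0.08778
ε/(3.7D) = 2.50×10^-5; √(3.17ν²L/(gD³h_f)) = 6.13×10^-6
Q = -0.965·0.08778·ln(3.116×10^-5) = 0.8790 m³/s
Check: V = 3.17 m/s, Re = 3.70×10^6, f = 0.01238, h_f = 2.92 m ≈ 2.90 m ✓

Q ≈ 0.879 m³/s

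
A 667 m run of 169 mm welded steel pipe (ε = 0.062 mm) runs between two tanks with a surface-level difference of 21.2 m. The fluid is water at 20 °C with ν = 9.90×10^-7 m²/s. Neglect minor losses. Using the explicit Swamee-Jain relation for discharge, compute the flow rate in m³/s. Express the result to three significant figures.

Q ≈ 0.0559 m³/s

Swamee-Jain (Type II): Q = -0.965·√(gD⁵h_f/L)·ln[ε/(3.7D) + √(3.17ν²L/(gD³h_f))]
√(gD⁵h_f/L) = √(9.81·0.169⁵·21.2/667) = 0.006556
ε/(3.7D) = 9.92×10^-5; √(3.17ν²L/(gD³h_f)) = 4.54×10^-5
Q = -0.965·0.006556·ln(1.446×10^-4) = 0.05594 m³/s
Check: V = 2.49 m/s, Re = 4.26×10^5, f = 0.01706, h_f = 21.3 m ≈ 21.2 m ✓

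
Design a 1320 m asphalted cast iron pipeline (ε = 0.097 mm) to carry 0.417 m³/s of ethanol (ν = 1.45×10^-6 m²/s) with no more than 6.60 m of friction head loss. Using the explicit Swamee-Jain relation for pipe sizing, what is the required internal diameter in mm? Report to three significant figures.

D ≈ 539 mm

Swamee-Jain (Type III): D = 0.66·[ε^1.25·(LQ²/(gh_f))^4.75 + ν·Q^9.4·(L/(gh_f))^5.2]^0.04
LQ²/(gh_f) = 3.545; L/(gh_f) = 20.39
Term 1 = ε^1.25·(…)^4.75 = 0.00393; Term 2 = ν·Q^9.4·(…)^5.2 = 0.00251
D = 0.66·(0.00393 + 0.00251)^0.04 = 0.5394 m = 539 mm
Check: V = 1.83 m/s, Re = 6.79×10^5, f = 0.01493, h_f = 6.20 m ≈ 6.60 m ✓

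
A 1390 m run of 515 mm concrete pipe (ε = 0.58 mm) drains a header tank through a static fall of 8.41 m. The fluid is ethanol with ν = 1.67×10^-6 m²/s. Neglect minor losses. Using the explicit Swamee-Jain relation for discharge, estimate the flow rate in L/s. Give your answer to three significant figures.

Swamee-Jain (Type II): Q = -0.965·√(gD⁵h_f/L)·ln[ε/(3.7D) + √(3.17ν²L/(gD³h_f))]
√(gD⁵h_f/L) = √(9.81·0.515⁵·8.41/1390) = 0.04637
ε/(3.7D) = 3.04×10^-4; √(3.17ν²L/(gD³h_f)) = 3.30×10^-5
Q = -0.965·0.04637·ln(3.374×10^-4) = 0.3577 m³/s
Check: V = 1.72 m/s, Re = 5.30×10^5, f = 0.02085, h_f = 8.46 m ≈ 8.41 m ✓

Q ≈ 358 L/s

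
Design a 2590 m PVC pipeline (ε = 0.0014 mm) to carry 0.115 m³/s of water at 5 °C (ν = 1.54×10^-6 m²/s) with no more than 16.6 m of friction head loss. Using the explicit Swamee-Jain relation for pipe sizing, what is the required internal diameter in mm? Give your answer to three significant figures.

D ≈ 305 mm

Swamee-Jain (Type III): D = 0.66·[ε^1.25·(LQ²/(gh_f))^4.75 + ν·Q^9.4·(L/(gh_f))^5.2]^0.04
LQ²/(gh_f) = 0.2103; L/(gh_f) = 15.90
Term 1 = ε^1.25·(…)^4.75 = 2.93×10^-11; Term 2 = ν·Q^9.4·(…)^5.2 = 4.04×10^-9
D = 0.66·(2.93×10^-11 + 4.04×10^-9)^0.04 = 0.3047 m = 305 mm
Check: V = 1.58 m/s, Re = 3.12×10^5, f = 0.01432, h_f = 15.4 m ≈ 16.6 m ✓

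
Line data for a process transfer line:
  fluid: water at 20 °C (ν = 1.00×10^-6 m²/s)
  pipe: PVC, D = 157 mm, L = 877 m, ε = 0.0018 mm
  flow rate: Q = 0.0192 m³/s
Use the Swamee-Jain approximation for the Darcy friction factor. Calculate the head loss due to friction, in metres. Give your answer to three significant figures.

h_f ≈ 4.60 m

V = 4Q/(πD²) = 4·0.0192/(π·0.157²) = 0.9918 m/s
Re = VD/ν = 0.9918·0.157/1.00×10^-6 = 1.56×10^5 → turbulent
ε/D = 0.0018/157 = 1.15×10^-5
Swamee-Jain: f = 0.01641
h_f = f(L/D)V²/(2g) = 0.01641·(877/0.157)·0.9918²/(2·9.81) = 4.595 m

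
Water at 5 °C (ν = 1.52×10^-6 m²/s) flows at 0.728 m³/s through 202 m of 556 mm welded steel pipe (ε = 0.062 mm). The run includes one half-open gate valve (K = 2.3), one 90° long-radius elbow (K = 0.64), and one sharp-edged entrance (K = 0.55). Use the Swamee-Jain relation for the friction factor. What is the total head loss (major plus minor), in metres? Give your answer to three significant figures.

H_L ≈ 3.86 m

V = 4Q/(πD²) = 2.998 m/s; V²/2g = 0.4582 m
Re = 1.10×10^6, ε/D = 1.12×10^-4 → f = 0.01358 (Swamee-Jain)
Major: h_f = f(L/D)·V²/2g = 0.01358·363.3·0.4582 = 2.260 m
Minor: ΣK = 3.49; h_m = ΣK·V²/2g = 1.599 m
Total H_L = 2.260 + 1.599 = 3.860 m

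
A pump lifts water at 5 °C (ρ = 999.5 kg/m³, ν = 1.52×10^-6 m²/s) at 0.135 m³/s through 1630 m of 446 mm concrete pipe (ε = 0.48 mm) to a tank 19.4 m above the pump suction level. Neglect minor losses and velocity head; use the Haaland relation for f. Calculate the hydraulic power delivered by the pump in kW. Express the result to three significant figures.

V = 4Q/(πD²) = 0.8641 m/s; Re = 2.54×10^5; ε/D = 0.00108; f = 0.02098
h_f = f(L/D)V²/2g = 2.918 m
Total head H = z + h_f = 19.4 + 2.918 = 22.32 m
P_hyd = ρgQH = 999.5·9.81·0.135·22.32 = 29.54 kW

P_hyd ≈ 29.5 kW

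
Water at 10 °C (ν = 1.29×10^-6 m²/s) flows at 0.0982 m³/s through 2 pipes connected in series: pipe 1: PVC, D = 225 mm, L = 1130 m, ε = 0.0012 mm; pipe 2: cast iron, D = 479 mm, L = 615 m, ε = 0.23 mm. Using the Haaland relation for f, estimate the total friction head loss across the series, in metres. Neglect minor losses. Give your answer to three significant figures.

Pipe 1: V = 2.470 m/s, Re = 4.31×10^5, ε/D = 5.33×10^-6, f = 0.01347, h_1 = f(L/D)V²/2g = 21.03 m
Pipe 2: V = 0.5449 m/s, Re = 2.02×10^5, ε/D = 4.80×10^-4, f = 0.01851, h_2 = f(L/D)V²/2g = 0.3598 m
Series → Q common, losses add: H = Σh = 21.39 m

H ≈ 21.4 m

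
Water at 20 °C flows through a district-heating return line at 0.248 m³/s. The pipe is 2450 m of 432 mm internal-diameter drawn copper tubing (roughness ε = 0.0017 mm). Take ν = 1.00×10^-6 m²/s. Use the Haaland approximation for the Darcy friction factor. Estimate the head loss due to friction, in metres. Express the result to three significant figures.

h_f ≈ 10.2 m

V = 4Q/(πD²) = 4·0.248/(π·0.432²) = 1.692 m/s
Re = VD/ν = 1.692·0.432/1.00×10^-6 = 7.31×10^5 → turbulent
ε/D = 0.0017/432 = 3.94×10^-6
Haaland: f = 0.01227
h_f = f(L/D)V²/(2g) = 0.01227·(2450/0.432)·1.692²/(2·9.81) = 10.16 m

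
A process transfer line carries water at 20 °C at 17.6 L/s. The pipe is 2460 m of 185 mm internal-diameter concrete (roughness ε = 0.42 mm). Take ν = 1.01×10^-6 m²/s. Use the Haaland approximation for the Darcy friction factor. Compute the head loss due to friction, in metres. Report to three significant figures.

V = 4Q/(πD²) = 4·0.0176/(π·0.185²) = 0.6548 m/s
Re = VD/ν = 0.6548·0.185/1.01×10^-6 = 1.20×10^5 → turbulent
ε/D = 0.42/185 = 0.00227
Haaland: f = 0.02545
h_f = f(L/D)V²/(2g) = 0.02545·(2460/0.185)·0.6548²/(2·9.81) = 7.396 m

h_f ≈ 7.40 m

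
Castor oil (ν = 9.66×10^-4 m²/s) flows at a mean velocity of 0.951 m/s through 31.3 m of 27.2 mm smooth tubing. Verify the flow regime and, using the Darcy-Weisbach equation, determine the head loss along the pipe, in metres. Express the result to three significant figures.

Re = VD/ν = 0.951·0.02720/9.66×10^-4 = 26.8 → laminar (Re < 2300)
f = 64/Re = 2.390
h_f = f(L/D)V²/(2g) = 2.390·(31.3/0.02720)·0.951²/(2·9.81) = 126.8 m

h_f ≈ 127 m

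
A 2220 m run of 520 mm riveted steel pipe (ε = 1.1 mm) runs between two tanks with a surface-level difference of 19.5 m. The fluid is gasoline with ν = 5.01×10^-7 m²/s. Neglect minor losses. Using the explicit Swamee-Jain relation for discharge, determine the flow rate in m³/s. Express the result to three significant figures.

Swamee-Jain (Type II): Q = -0.965·√(gD⁵h_f/L)·ln[ε/(3.7D) + √(3.17ν²L/(gD³h_f))]
√(gD⁵h_f/L) = √(9.81·0.520⁵·19.5/2220) = 0.05724
ε/(3.7D) = 5.72×10^-4; √(3.17ν²L/(gD³h_f)) = 8.10×10^-6
Q = -0.965·0.05724·ln(5.798×10^-4) = 0.4117 m³/s
Check: V = 1.94 m/s, Re = 2.01×10^6, f = 0.02391, h_f = 19.5 m ≈ 19.5 m ✓

Q ≈ 0.412 m³/s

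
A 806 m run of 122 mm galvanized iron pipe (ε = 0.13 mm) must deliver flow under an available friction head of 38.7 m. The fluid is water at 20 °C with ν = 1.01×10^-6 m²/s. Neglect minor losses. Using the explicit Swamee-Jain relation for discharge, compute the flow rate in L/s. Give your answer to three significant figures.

Q ≈ 27.4 L/s

Swamee-Jain (Type II): Q = -0.965·√(gD⁵h_f/L)·ln[ε/(3.7D) + √(3.17ν²L/(gD³h_f))]
√(gD⁵h_f/L) = √(9.81·0.122⁵·38.7/806) = 0.003568
ε/(3.7D) = 2.88×10^-4; √(3.17ν²L/(gD³h_f)) = 6.15×10^-5
Q = -0.965·0.003568·ln(3.495×10^-4) = 0.02740 m³/s
Check: V = 2.34 m/s, Re = 2.83×10^5, f = 0.02107, h_f = 39.0 m ≈ 38.7 m ✓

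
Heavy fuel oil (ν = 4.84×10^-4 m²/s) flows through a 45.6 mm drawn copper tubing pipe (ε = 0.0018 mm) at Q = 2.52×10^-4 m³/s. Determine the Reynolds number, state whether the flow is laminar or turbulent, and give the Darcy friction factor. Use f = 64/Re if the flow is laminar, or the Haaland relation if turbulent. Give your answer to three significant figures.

Re ≈ 14.5; laminar; f = 64/Re ≈ 4.40

V = 4Q/(πD²) = 0.1543 m/s
Re = VD/ν = 0.1543·0.0456/4.84×10^-4 = 14.5
Re < 2300 → laminar → f = 64/Re = 4.402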